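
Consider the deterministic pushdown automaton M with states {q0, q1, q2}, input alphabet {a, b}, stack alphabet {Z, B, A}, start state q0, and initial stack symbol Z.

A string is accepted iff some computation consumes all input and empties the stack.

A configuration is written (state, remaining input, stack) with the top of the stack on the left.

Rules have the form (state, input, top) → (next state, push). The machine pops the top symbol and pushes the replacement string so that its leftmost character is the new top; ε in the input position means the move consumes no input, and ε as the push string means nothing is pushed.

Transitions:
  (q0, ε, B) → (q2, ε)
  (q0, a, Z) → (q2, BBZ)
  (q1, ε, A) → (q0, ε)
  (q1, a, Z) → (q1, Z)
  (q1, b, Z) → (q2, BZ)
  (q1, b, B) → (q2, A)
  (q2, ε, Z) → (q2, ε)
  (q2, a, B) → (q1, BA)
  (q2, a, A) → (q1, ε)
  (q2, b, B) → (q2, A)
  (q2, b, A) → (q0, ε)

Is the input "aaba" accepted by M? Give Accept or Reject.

(q0, aaba, Z)
  read a, top Z: go to q2, push BBZ → (q2, aba, BBZ)
  read a, top B: go to q1, push BA → (q1, ba, BABZ)
  read b, top B: go to q2, push A → (q2, a, AABZ)
  read a, top A: go to q1, push ε → (q1, ε, ABZ)
  ε-move, top A: go to q0, push ε → (q0, ε, BZ)
  ε-move, top B: go to q2, push ε → (q2, ε, Z)
  ε-move, top Z: go to q2, push ε → (q2, ε, ε)
All input consumed and the stack is empty.

Accept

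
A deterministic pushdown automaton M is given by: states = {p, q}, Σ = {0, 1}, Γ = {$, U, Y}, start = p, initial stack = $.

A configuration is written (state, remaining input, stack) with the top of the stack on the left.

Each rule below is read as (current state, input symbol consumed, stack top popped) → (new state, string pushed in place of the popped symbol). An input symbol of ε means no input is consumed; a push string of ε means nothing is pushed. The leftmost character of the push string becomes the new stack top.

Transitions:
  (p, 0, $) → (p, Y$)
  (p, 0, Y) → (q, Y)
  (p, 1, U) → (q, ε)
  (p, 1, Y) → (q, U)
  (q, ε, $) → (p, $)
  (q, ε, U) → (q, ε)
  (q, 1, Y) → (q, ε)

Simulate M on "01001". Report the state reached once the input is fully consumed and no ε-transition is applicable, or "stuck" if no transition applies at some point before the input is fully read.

p

(p, 01001, $)
  read 0, top $: go to p, push Y$ → (p, 1001, Y$)
  read 1, top Y: go to q, push U → (q, 001, U$)
  ε-move, top U: go to q, push ε → (q, 001, $)
  ε-move, top $: go to p, push $ → (p, 001, $)
  read 0, top $: go to p, push Y$ → (p, 01, Y$)
  read 0, top Y: go to q, push Y → (q, 1, Y$)
  read 1, top Y: go to q, push ε → (q, ε, $)
  ε-move, top $: go to p, push $ → (p, ε, $)
All input consumed; M is in state p.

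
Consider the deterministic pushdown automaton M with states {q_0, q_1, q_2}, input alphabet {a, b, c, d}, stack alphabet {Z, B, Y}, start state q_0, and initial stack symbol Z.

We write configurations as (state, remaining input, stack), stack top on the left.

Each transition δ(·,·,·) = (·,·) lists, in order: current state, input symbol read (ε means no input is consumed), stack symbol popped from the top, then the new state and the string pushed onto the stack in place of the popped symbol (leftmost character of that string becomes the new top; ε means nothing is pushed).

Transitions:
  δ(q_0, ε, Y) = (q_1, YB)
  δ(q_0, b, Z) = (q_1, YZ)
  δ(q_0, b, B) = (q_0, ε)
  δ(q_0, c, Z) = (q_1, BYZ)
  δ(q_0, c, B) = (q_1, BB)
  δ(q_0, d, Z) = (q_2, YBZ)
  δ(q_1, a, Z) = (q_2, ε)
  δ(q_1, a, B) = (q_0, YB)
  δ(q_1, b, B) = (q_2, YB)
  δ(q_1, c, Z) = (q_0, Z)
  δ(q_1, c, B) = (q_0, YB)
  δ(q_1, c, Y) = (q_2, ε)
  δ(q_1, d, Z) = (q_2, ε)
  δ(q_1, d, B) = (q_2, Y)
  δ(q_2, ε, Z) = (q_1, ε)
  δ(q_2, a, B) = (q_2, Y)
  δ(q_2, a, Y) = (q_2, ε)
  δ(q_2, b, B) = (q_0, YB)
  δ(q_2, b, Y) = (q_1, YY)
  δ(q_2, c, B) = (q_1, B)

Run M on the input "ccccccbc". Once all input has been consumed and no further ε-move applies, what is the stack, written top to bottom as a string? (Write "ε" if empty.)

(q_0, ccccccbc, Z)
  read c, top Z: go to q_1, push BYZ → (q_1, cccccbc, BYZ)
  read c, top B: go to q_0, push YB → (q_0, ccccbc, YBYZ)
  ε-move, top Y: go to q_1, push YB → (q_1, ccccbc, YBBYZ)
  read c, top Y: go to q_2, push ε → (q_2, cccbc, BBYZ)
  read c, top B: go to q_1, push B → (q_1, ccbc, BBYZ)
  read c, top B: go to q_0, push YB → (q_0, cbc, YBBYZ)
  ε-move, top Y: go to q_1, push YB → (q_1, cbc, YBBBYZ)
  read c, top Y: go to q_2, push ε → (q_2, bc, BBBYZ)
  read b, top B: go to q_0, push YB → (q_0, c, YBBBYZ)
  ε-move, top Y: go to q_1, push YB → (q_1, c, YBBBBYZ)
  read c, top Y: go to q_2, push ε → (q_2, ε, BBBBYZ)
All input consumed in state q_2 with stack BBBBYZ.

BBBBYZ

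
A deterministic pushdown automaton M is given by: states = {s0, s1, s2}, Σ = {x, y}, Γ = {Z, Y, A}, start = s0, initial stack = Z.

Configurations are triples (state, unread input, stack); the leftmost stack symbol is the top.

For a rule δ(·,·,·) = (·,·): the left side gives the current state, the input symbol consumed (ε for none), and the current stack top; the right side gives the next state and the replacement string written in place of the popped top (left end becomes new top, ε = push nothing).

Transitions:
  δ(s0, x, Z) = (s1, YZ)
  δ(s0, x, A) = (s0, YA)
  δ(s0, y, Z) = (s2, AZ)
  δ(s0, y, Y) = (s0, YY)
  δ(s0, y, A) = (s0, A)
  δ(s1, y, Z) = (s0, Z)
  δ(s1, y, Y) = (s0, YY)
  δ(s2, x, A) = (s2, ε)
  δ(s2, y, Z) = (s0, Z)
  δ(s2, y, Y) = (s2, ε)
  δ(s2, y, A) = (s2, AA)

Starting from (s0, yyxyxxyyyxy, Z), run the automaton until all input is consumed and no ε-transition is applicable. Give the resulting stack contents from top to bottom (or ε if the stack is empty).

(s0, yyxyxxyyyxy, Z) ⊢ (s2, yxyxxyyyxy, AZ) ⊢ (s2, xyxxyyyxy, AAZ) ⊢ (s2, yxxyyyxy, AZ) ⊢ (s2, xxyyyxy, AAZ) ⊢ (s2, xyyyxy, AZ) ⊢ (s2, yyyxy, Z) ⊢ (s0, yyxy, Z) ⊢ (s2, yxy, AZ) ⊢ (s2, xy, AAZ) ⊢ (s2, y, AZ) ⊢ (s2, ε, AAZ)
All input consumed in state s2 with stack AAZ.

AAZ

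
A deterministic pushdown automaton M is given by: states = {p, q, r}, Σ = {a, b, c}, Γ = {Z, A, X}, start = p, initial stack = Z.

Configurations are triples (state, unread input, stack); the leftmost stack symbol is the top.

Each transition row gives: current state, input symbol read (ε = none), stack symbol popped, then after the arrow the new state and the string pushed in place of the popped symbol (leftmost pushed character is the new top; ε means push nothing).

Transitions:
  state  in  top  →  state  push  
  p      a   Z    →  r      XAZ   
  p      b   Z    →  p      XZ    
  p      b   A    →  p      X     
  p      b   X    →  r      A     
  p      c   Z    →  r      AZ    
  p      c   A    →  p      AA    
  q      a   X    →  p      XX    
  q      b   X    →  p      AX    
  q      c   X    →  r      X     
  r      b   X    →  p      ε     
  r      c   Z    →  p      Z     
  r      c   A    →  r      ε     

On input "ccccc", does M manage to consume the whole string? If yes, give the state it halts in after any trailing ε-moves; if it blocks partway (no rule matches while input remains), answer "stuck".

r

(p, ccccc, Z) ⊢ (r, cccc, AZ) ⊢ (r, ccc, Z) ⊢ (p, cc, Z) ⊢ (r, c, AZ) ⊢ (r, ε, Z)
All input consumed; M is in state r.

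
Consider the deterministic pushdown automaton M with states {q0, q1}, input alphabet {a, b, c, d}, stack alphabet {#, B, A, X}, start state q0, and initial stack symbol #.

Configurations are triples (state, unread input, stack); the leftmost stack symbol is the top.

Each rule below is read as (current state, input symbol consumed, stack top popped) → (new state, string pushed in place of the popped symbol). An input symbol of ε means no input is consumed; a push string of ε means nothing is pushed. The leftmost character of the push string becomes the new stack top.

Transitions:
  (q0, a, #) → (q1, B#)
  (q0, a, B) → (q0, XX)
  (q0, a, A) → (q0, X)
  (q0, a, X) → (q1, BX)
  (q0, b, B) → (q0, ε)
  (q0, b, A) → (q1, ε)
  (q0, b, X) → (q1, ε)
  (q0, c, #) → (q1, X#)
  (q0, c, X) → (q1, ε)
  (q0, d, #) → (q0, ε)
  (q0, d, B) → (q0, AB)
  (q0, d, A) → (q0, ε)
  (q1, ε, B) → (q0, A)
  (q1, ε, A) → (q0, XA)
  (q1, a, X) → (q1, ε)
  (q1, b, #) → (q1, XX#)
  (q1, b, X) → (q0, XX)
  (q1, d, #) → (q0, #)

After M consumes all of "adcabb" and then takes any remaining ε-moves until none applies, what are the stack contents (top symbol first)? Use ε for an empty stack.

(q0, adcabb, #)
  read a, top #: go to q1, push B# → (q1, dcabb, B#)
  ε-move, top B: go to q0, push A → (q0, dcabb, A#)
  read d, top A: go to q0, push ε → (q0, cabb, #)
  read c, top #: go to q1, push X# → (q1, abb, X#)
  read a, top X: go to q1, push ε → (q1, bb, #)
  read b, top #: go to q1, push XX# → (q1, b, XX#)
  read b, top X: go to q0, push XX → (q0, ε, XXX#)
All input consumed in state q0 with stack XXX#.

XXX#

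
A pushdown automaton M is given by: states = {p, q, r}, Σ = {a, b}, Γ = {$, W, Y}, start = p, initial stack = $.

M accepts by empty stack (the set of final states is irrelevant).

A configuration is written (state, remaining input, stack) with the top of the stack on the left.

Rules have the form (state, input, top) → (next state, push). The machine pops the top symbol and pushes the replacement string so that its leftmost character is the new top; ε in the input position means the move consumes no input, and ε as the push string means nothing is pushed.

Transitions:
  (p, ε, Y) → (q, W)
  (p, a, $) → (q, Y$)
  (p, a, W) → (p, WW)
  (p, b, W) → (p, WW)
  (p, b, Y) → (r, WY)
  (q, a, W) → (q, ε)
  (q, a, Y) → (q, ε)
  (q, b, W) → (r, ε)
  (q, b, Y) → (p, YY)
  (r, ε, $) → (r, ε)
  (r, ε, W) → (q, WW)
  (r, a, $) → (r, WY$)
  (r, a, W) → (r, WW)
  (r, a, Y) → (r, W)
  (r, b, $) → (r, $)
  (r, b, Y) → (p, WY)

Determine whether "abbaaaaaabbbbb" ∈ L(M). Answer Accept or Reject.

One accepting computation: (p, abbaaaaaabbbbb, $) ⊢ (q, bbaaaaaabbbbb, Y$) ⊢ (p, baaaaaabbbbb, YY$) ⊢ (q, baaaaaabbbbb, WY$) ⊢ (r, aaaaaabbbbb, Y$) ⊢ (r, aaaaabbbbb, W$) ⊢ (r, aaaabbbbb, WW$) ⊢ (r, aaabbbbb, WWW$) ⊢ (q, aaabbbbb, WWWW$) ⊢ (q, aabbbbb, WWW$) ⊢ (q, abbbbb, WW$) ⊢ (q, bbbbb, W$) ⊢ (r, bbbb, $) ⊢ (r, bbb, $) ⊢ (r, bb, $) ⊢ (r, b, $) ⊢ (r, ε, $) ⊢ (r, ε, ε)
All input consumed and the stack is empty.

Accept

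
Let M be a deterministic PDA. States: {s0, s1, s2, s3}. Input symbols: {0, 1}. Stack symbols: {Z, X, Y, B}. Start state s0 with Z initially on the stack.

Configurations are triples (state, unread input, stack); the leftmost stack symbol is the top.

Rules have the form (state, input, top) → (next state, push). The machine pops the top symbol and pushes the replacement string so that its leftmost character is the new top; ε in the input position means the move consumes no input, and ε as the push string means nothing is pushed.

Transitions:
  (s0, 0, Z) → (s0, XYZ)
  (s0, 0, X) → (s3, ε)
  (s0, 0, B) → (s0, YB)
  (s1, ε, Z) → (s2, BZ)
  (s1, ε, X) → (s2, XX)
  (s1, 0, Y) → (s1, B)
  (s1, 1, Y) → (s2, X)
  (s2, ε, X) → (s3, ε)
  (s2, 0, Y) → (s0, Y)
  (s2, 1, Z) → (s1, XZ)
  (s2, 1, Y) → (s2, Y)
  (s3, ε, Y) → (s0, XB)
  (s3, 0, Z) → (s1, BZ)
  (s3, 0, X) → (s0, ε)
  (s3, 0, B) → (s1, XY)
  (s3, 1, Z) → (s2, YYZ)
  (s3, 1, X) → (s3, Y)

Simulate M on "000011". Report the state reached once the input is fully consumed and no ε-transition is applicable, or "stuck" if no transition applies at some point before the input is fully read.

(s0, 000011, Z)
  read 0, top Z: go to s0, push XYZ → (s0, 00011, XYZ)
  read 0, top X: go to s3, push ε → (s3, 0011, YZ)
  ε-move, top Y: go to s0, push XB → (s0, 0011, XBZ)
  read 0, top X: go to s3, push ε → (s3, 011, BZ)
  read 0, top B: go to s1, push XY → (s1, 11, XYZ)
  ε-move, top X: go to s2, push XX → (s2, 11, XXYZ)
  ε-move, top X: go to s3, push ε → (s3, 11, XYZ)
  read 1, top X: go to s3, push Y → (s3, 1, YYZ)
  ε-move, top Y: go to s0, push XB → (s0, 1, XBYZ)
No transition for (s0, 1, top X); M blocks with input 1 remaining.

stuck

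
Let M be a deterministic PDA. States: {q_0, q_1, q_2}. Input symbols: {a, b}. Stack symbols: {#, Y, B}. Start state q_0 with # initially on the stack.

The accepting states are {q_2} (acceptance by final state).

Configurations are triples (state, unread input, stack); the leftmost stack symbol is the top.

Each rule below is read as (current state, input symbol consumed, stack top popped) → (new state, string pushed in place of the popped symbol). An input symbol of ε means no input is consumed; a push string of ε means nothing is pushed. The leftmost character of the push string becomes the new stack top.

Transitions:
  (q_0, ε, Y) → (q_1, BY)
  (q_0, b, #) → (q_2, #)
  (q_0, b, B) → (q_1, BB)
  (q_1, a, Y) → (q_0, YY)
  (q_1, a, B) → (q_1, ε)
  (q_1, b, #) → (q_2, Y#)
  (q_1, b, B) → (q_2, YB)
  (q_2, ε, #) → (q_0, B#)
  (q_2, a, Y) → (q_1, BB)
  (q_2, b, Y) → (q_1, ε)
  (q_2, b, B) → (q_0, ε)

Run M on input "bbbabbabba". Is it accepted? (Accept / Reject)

Reject

(q_0, bbbabbabba, #)
  read b, top #: go to q_2, push # → (q_2, bbabbabba, #)
  ε-move, top #: go to q_0, push B# → (q_0, bbabbabba, B#)
  read b, top B: go to q_1, push BB → (q_1, babbabba, BB#)
  read b, top B: go to q_2, push YB → (q_2, abbabba, YBB#)
  read a, top Y: go to q_1, push BB → (q_1, bbabba, BBBB#)
  read b, top B: go to q_2, push YB → (q_2, babba, YBBBB#)
  read b, top Y: go to q_1, push ε → (q_1, abba, BBBB#)
  read a, top B: go to q_1, push ε → (q_1, bba, BBB#)
  read b, top B: go to q_2, push YB → (q_2, ba, YBBB#)
  read b, top Y: go to q_1, push ε → (q_1, a, BBB#)
  read a, top B: go to q_1, push ε → (q_1, ε, BB#)
All input consumed; state q_1 ∉ F and no further ε-move applies.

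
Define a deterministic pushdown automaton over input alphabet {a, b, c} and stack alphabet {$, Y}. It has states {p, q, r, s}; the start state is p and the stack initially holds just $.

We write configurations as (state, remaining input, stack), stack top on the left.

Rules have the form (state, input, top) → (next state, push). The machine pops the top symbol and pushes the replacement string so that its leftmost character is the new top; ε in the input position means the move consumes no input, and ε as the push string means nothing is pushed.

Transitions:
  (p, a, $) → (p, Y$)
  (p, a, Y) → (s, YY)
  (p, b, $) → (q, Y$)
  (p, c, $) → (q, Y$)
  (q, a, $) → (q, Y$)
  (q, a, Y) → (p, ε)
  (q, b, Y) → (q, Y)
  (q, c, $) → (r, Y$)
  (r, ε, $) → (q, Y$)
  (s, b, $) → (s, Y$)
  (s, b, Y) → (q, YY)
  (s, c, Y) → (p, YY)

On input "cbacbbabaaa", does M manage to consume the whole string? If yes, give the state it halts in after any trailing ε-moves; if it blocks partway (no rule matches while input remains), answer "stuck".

s

(p, cbacbbabaaa, $)
  read c, top $: go to q, push Y$ → (q, bacbbabaaa, Y$)
  read b, top Y: go to q, push Y → (q, acbbabaaa, Y$)
  read a, top Y: go to p, push ε → (p, cbbabaaa, $)
  read c, top $: go to q, push Y$ → (q, bbabaaa, Y$)
  read b, top Y: go to q, push Y → (q, babaaa, Y$)
  read b, top Y: go to q, push Y → (q, abaaa, Y$)
  read a, top Y: go to p, push ε → (p, baaa, $)
  read b, top $: go to q, push Y$ → (q, aaa, Y$)
  read a, top Y: go to p, push ε → (p, aa, $)
  read a, top $: go to p, push Y$ → (p, a, Y$)
  read a, top Y: go to s, push YY → (s, ε, YY$)
All input consumed; M is in state s.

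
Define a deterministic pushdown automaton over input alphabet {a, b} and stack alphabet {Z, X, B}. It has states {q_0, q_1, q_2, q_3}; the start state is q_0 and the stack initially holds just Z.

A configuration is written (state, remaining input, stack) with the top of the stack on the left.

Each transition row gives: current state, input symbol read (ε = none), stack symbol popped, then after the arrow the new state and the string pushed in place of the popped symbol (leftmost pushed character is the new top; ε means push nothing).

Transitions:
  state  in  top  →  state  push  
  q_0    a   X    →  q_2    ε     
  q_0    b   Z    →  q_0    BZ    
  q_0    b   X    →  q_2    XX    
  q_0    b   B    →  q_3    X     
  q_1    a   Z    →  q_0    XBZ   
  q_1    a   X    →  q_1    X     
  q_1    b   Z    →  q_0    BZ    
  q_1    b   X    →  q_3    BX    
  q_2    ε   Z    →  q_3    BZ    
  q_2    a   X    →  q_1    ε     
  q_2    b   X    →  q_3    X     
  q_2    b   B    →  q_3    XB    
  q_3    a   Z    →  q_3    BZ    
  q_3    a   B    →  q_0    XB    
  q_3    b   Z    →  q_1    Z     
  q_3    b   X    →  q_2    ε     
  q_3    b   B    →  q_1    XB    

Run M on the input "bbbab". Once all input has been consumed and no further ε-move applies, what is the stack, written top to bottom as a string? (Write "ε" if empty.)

XXBZ

(q_0, bbbab, Z) ⊢ (q_0, bbab, BZ) ⊢ (q_3, bab, XZ) ⊢ (q_2, ab, Z) ⊢ (q_3, ab, BZ) ⊢ (q_0, b, XBZ) ⊢ (q_2, ε, XXBZ)
All input consumed in state q_2 with stack XXBZ.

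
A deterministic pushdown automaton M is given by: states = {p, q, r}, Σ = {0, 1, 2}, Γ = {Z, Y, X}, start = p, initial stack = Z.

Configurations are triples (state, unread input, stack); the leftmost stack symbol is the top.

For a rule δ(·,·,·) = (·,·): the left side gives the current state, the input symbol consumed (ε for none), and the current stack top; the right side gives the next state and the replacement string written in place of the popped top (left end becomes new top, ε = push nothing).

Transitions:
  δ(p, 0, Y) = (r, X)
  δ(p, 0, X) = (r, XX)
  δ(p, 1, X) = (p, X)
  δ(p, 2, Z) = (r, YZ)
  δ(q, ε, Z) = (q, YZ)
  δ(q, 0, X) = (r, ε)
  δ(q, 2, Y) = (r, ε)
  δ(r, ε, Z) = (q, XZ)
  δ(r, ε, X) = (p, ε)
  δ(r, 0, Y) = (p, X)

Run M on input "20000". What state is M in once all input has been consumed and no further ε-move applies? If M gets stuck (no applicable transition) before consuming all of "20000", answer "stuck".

(p, 20000, Z)
  read 2, top Z: go to r, push YZ → (r, 0000, YZ)
  read 0, top Y: go to p, push X → (p, 000, XZ)
  read 0, top X: go to r, push XX → (r, 00, XXZ)
  ε-move, top X: go to p, push ε → (p, 00, XZ)
  read 0, top X: go to r, push XX → (r, 0, XXZ)
  ε-move, top X: go to p, push ε → (p, 0, XZ)
  read 0, top X: go to r, push XX → (r, ε, XXZ)
  ε-move, top X: go to p, push ε → (p, ε, XZ)
All input consumed; M is in state p.

p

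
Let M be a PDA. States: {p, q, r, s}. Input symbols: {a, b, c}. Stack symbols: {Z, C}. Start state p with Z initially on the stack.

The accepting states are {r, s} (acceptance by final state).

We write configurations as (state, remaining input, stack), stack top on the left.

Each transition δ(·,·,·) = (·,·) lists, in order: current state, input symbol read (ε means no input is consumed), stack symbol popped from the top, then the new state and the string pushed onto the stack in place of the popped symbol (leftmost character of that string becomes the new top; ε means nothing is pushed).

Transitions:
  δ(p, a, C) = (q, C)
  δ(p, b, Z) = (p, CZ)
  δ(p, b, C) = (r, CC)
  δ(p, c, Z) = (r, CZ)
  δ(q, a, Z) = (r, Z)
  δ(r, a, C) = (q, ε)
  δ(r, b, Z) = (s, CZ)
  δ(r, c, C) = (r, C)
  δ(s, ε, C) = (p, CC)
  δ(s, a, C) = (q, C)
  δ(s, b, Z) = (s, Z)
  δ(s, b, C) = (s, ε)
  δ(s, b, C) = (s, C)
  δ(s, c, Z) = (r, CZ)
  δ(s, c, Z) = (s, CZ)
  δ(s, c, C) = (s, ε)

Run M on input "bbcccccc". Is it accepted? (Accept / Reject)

One accepting computation: (p, bbcccccc, Z) ⊢ (p, bcccccc, CZ) ⊢ (r, cccccc, CCZ) ⊢ (r, ccccc, CCZ) ⊢ (r, cccc, CCZ) ⊢ (r, ccc, CCZ) ⊢ (r, cc, CCZ) ⊢ (r, c, CCZ) ⊢ (r, ε, CCZ)
All input consumed and state r ∈ F.

Accept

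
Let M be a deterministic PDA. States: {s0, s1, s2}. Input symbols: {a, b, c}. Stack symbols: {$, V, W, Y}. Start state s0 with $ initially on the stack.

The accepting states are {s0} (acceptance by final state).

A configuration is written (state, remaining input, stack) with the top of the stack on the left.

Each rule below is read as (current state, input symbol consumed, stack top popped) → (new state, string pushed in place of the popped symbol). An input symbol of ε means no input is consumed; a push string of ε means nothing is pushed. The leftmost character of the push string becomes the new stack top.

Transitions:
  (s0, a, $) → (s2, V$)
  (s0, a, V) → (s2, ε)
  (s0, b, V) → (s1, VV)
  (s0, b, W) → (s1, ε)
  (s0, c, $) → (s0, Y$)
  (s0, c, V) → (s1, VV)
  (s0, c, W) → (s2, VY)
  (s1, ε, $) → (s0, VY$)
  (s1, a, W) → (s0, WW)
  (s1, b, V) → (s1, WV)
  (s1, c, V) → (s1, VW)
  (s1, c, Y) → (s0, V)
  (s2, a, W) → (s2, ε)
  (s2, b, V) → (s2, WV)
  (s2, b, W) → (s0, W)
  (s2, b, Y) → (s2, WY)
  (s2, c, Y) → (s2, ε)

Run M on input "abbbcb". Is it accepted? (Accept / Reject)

Reject

(s0, abbbcb, $)
  read a, top $: go to s2, push V$ → (s2, bbbcb, V$)
  read b, top V: go to s2, push WV → (s2, bbcb, WV$)
  read b, top W: go to s0, push W → (s0, bcb, WV$)
  read b, top W: go to s1, push ε → (s1, cb, V$)
  read c, top V: go to s1, push VW → (s1, b, VW$)
  read b, top V: go to s1, push WV → (s1, ε, WVW$)
All input consumed; state s1 ∉ F and no further ε-move applies.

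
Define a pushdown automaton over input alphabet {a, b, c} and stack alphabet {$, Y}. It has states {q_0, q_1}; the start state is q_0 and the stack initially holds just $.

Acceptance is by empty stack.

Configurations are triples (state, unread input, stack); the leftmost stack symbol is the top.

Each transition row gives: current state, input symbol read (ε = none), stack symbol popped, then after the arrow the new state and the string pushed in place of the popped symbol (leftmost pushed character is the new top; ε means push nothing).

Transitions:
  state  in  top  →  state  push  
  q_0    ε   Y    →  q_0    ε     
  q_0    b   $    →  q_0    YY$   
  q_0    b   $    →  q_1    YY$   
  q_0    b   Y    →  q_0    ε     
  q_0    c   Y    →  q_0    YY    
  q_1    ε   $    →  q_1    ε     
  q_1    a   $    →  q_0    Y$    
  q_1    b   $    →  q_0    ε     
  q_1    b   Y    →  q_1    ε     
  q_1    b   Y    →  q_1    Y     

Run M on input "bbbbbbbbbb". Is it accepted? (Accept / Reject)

Accept

One accepting computation: (q_0, bbbbbbbbbb, $) ⊢ (q_0, bbbbbbbbb, YY$) ⊢ (q_0, bbbbbbbb, Y$) ⊢ (q_0, bbbbbbb, $) ⊢ (q_0, bbbbbb, YY$) ⊢ (q_0, bbbbb, Y$) ⊢ (q_0, bbbb, $) ⊢ (q_1, bbb, YY$) ⊢ (q_1, bb, Y$) ⊢ (q_1, b, $) ⊢ (q_0, ε, ε)
All input consumed and the stack is empty.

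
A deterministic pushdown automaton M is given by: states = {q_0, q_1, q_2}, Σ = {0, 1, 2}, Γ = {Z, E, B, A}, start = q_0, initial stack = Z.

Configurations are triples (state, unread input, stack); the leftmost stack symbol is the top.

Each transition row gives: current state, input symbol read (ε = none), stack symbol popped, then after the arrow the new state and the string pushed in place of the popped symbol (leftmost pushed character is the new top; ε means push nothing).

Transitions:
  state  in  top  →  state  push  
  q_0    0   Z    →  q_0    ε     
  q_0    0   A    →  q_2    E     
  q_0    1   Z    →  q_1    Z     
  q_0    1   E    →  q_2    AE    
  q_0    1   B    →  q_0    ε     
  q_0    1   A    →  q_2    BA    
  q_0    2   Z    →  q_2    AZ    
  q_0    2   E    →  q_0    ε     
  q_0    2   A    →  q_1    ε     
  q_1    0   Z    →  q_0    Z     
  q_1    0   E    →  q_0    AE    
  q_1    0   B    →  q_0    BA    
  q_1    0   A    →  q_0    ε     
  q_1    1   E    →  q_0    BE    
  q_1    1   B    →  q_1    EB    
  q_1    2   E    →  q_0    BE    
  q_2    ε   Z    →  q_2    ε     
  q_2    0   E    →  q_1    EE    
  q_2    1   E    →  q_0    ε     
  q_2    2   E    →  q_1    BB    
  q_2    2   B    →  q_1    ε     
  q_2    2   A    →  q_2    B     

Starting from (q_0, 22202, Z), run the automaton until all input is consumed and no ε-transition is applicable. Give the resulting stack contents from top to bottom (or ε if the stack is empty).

(q_0, 22202, Z)
  read 2, top Z: go to q_2, push AZ → (q_2, 2202, AZ)
  read 2, top A: go to q_2, push B → (q_2, 202, BZ)
  read 2, top B: go to q_1, push ε → (q_1, 02, Z)
  read 0, top Z: go to q_0, push Z → (q_0, 2, Z)
  read 2, top Z: go to q_2, push AZ → (q_2, ε, AZ)
All input consumed in state q_2 with stack AZ.

AZ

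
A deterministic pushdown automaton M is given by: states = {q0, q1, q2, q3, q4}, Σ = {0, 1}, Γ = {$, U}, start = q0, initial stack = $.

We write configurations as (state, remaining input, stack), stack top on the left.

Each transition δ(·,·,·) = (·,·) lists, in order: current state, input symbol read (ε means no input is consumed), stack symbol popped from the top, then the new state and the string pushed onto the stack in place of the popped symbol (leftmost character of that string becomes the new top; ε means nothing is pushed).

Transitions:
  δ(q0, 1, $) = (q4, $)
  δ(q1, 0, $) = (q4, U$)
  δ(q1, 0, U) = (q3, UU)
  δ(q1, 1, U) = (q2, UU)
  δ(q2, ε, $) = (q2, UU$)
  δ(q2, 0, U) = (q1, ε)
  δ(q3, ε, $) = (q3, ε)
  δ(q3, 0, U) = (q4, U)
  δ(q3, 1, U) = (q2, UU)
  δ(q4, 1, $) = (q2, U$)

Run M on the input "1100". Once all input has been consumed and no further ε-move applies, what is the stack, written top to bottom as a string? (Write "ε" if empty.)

U$

(q0, 1100, $)
  read 1, top $: go to q4, push $ → (q4, 100, $)
  read 1, top $: go to q2, push U$ → (q2, 00, U$)
  read 0, top U: go to q1, push ε → (q1, 0, $)
  read 0, top $: go to q4, push U$ → (q4, ε, U$)
All input consumed in state q4 with stack U$.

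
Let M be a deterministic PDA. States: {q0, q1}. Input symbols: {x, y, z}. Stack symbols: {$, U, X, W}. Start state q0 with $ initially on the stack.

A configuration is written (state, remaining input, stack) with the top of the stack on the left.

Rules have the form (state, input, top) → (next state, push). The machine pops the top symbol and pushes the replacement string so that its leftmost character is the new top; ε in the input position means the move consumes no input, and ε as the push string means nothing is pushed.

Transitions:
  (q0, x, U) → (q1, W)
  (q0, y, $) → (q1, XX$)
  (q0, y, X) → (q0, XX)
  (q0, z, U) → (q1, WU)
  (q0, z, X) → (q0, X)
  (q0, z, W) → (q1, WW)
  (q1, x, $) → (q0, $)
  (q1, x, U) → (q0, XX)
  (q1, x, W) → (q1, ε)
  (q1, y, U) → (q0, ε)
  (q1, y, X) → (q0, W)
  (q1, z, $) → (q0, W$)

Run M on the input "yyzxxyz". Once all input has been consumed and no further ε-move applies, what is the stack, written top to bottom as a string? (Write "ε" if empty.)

(q0, yyzxxyz, $) ⊢ (q1, yzxxyz, XX$) ⊢ (q0, zxxyz, WX$) ⊢ (q1, xxyz, WWX$) ⊢ (q1, xyz, WX$) ⊢ (q1, yz, X$) ⊢ (q0, z, W$) ⊢ (q1, ε, WW$)
All input consumed in state q1 with stack WW$.

WW$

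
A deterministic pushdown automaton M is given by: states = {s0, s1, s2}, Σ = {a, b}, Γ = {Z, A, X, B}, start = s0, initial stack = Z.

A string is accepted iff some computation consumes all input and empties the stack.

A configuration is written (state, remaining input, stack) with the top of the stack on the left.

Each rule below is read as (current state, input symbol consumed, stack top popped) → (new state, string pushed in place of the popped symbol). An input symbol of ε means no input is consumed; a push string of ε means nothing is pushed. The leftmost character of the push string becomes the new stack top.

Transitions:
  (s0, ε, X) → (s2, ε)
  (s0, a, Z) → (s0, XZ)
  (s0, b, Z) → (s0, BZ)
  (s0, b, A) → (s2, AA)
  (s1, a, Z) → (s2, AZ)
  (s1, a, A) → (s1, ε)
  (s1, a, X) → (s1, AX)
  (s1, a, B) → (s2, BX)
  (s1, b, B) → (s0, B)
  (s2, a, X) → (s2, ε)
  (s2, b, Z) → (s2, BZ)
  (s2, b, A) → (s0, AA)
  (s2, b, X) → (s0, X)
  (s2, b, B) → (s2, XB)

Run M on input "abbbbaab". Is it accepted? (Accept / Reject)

(s0, abbbbaab, Z)
  read a, top Z: go to s0, push XZ → (s0, bbbbaab, XZ)
  ε-move, top X: go to s2, push ε → (s2, bbbbaab, Z)
  read b, top Z: go to s2, push BZ → (s2, bbbaab, BZ)
  read b, top B: go to s2, push XB → (s2, bbaab, XBZ)
  read b, top X: go to s0, push X → (s0, baab, XBZ)
  ε-move, top X: go to s2, push ε → (s2, baab, BZ)
  read b, top B: go to s2, push XB → (s2, aab, XBZ)
  read a, top X: go to s2, push ε → (s2, ab, BZ)
No transition applies at (s2, ab, BZ); input not fully consumed.

Reject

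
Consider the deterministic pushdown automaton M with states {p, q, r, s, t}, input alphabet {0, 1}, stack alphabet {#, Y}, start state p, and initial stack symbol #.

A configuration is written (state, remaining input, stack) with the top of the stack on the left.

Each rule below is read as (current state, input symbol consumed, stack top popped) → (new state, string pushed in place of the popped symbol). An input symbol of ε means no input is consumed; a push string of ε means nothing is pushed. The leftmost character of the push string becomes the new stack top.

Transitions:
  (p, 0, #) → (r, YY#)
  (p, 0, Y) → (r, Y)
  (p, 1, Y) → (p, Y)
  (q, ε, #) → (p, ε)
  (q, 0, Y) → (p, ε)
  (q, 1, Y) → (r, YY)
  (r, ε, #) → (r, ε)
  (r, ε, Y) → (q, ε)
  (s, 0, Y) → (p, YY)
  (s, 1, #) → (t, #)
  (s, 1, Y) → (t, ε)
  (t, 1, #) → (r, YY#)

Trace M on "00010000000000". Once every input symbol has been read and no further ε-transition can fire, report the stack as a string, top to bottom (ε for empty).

(p, 00010000000000, #)
  read 0, top #: go to r, push YY# → (r, 0010000000000, YY#)
  ε-move, top Y: go to q, push ε → (q, 0010000000000, Y#)
  read 0, top Y: go to p, push ε → (p, 010000000000, #)
  read 0, top #: go to r, push YY# → (r, 10000000000, YY#)
  ε-move, top Y: go to q, push ε → (q, 10000000000, Y#)
  read 1, top Y: go to r, push YY → (r, 0000000000, YY#)
  ε-move, top Y: go to q, push ε → (q, 0000000000, Y#)
  read 0, top Y: go to p, push ε → (p, 000000000, #)
  read 0, top #: go to r, push YY# → (r, 00000000, YY#)
  ε-move, top Y: go to q, push ε → (q, 00000000, Y#)
  read 0, top Y: go to p, push ε → (p, 0000000, #)
  read 0, top #: go to r, push YY# → (r, 000000, YY#)
  ε-move, top Y: go to q, push ε → (q, 000000, Y#)
  read 0, top Y: go to p, push ε → (p, 00000, #)
  read 0, top #: go to r, push YY# → (r, 0000, YY#)
  ε-move, top Y: go to q, push ε → (q, 0000, Y#)
  read 0, top Y: go to p, push ε → (p, 000, #)
  read 0, top #: go to r, push YY# → (r, 00, YY#)
  ε-move, top Y: go to q, push ε → (q, 00, Y#)
  read 0, top Y: go to p, push ε → (p, 0, #)
  read 0, top #: go to r, push YY# → (r, ε, YY#)
  ε-move, top Y: go to q, push ε → (q, ε, Y#)
All input consumed in state q with stack Y#.

Y#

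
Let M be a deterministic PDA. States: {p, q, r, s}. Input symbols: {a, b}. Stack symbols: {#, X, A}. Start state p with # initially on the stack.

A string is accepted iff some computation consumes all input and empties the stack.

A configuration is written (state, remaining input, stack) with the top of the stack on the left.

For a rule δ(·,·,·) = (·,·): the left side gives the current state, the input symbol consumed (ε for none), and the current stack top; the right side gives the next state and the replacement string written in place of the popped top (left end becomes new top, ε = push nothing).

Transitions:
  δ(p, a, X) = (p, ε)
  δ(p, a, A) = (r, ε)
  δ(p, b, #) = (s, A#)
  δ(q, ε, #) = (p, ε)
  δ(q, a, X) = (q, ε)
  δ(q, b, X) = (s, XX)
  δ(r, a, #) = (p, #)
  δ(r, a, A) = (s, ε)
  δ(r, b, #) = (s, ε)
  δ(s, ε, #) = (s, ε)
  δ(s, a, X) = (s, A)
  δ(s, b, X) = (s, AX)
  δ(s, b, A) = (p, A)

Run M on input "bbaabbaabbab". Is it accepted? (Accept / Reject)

(p, bbaabbaabbab, #)
  read b, top #: go to s, push A# → (s, baabbaabbab, A#)
  read b, top A: go to p, push A → (p, aabbaabbab, A#)
  read a, top A: go to r, push ε → (r, abbaabbab, #)
  read a, top #: go to p, push # → (p, bbaabbab, #)
  read b, top #: go to s, push A# → (s, baabbab, A#)
  read b, top A: go to p, push A → (p, aabbab, A#)
  read a, top A: go to r, push ε → (r, abbab, #)
  read a, top #: go to p, push # → (p, bbab, #)
  read b, top #: go to s, push A# → (s, bab, A#)
  read b, top A: go to p, push A → (p, ab, A#)
  read a, top A: go to r, push ε → (r, b, #)
  read b, top #: go to s, push ε → (s, ε, ε)
All input consumed and the stack is empty.

Accept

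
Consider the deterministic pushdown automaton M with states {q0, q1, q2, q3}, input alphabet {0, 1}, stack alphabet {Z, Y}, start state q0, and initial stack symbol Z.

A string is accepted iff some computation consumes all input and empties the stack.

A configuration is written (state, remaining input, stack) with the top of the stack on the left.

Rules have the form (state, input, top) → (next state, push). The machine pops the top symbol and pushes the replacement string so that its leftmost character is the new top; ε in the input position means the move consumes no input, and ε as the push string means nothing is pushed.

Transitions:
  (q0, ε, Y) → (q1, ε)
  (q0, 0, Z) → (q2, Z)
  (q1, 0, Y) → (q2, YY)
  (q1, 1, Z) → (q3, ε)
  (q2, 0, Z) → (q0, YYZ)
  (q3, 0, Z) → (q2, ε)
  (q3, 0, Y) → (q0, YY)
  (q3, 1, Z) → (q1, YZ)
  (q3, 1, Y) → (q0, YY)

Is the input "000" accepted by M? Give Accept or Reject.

Reject

(q0, 000, Z) ⊢ (q2, 00, Z) ⊢ (q0, 0, YYZ) ⊢ (q1, 0, YZ) ⊢ (q2, ε, YYZ)
All input consumed; stack is YYZ, not empty, and no further ε-move applies.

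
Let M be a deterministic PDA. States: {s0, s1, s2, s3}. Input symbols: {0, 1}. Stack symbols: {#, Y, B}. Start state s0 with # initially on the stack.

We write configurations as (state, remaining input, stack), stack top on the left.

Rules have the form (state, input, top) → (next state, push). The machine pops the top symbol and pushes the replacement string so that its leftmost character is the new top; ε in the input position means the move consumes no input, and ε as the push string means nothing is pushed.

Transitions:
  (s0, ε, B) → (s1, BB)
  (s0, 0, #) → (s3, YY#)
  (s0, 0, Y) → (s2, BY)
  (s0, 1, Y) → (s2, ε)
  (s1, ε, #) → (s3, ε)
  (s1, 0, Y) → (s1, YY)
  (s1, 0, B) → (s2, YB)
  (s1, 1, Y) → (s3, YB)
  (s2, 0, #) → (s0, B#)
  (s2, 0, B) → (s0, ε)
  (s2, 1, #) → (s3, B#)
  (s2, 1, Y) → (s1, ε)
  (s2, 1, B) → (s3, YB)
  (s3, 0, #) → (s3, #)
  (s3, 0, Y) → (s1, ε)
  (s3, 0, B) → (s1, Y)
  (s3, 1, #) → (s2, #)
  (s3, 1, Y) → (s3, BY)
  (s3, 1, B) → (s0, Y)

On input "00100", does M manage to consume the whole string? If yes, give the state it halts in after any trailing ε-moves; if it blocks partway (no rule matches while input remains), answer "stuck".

(s0, 00100, #) ⊢ (s3, 0100, YY#) ⊢ (s1, 100, Y#) ⊢ (s3, 00, YB#) ⊢ (s1, 0, B#) ⊢ (s2, ε, YB#)
All input consumed; M is in state s2.

s2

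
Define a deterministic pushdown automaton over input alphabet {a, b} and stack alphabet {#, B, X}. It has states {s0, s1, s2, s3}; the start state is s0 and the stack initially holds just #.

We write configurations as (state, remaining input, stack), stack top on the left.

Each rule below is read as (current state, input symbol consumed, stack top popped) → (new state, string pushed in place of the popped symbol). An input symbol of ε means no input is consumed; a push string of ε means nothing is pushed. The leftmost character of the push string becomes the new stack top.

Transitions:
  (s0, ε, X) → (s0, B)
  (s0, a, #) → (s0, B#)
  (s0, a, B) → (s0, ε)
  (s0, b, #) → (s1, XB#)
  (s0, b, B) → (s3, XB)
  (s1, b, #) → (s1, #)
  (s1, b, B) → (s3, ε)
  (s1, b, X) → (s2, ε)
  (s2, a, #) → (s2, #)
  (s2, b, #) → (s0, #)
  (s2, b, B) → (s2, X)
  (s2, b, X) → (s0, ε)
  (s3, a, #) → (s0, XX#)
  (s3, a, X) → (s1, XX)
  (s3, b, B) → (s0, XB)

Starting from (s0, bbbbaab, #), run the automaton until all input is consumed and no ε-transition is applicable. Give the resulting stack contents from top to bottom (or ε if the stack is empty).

XB#

(s0, bbbbaab, #)
  read b, top #: go to s1, push XB# → (s1, bbbaab, XB#)
  read b, top X: go to s2, push ε → (s2, bbaab, B#)
  read b, top B: go to s2, push X → (s2, baab, X#)
  read b, top X: go to s0, push ε → (s0, aab, #)
  read a, top #: go to s0, push B# → (s0, ab, B#)
  read a, top B: go to s0, push ε → (s0, b, #)
  read b, top #: go to s1, push XB# → (s1, ε, XB#)
All input consumed in state s1 with stack XB#.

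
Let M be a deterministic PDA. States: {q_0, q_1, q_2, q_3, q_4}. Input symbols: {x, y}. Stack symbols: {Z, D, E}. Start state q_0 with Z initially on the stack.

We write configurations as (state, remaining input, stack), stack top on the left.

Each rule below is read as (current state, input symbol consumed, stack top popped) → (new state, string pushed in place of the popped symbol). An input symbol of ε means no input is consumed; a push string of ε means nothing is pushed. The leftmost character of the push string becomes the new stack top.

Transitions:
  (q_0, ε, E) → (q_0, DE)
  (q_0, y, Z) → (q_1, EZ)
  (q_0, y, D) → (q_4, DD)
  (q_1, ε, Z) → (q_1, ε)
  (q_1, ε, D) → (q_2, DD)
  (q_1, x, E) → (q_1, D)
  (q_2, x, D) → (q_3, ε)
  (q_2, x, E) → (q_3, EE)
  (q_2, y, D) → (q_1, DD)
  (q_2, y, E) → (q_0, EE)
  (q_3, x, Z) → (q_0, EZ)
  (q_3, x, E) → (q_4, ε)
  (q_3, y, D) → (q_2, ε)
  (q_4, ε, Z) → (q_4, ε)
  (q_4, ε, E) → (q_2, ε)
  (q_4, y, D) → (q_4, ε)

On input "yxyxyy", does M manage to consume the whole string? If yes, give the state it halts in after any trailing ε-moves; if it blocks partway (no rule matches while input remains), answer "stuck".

(q_0, yxyxyy, Z)
  read y, top Z: go to q_1, push EZ → (q_1, xyxyy, EZ)
  read x, top E: go to q_1, push D → (q_1, yxyy, DZ)
  ε-move, top D: go to q_2, push DD → (q_2, yxyy, DDZ)
  read y, top D: go to q_1, push DD → (q_1, xyy, DDDZ)
  ε-move, top D: go to q_2, push DD → (q_2, xyy, DDDDZ)
  read x, top D: go to q_3, push ε → (q_3, yy, DDDZ)
  read y, top D: go to q_2, push ε → (q_2, y, DDZ)
  read y, top D: go to q_1, push DD → (q_1, ε, DDDZ)
  ε-move, top D: go to q_2, push DD → (q_2, ε, DDDDZ)
All input consumed; M is in state q_2.

q_2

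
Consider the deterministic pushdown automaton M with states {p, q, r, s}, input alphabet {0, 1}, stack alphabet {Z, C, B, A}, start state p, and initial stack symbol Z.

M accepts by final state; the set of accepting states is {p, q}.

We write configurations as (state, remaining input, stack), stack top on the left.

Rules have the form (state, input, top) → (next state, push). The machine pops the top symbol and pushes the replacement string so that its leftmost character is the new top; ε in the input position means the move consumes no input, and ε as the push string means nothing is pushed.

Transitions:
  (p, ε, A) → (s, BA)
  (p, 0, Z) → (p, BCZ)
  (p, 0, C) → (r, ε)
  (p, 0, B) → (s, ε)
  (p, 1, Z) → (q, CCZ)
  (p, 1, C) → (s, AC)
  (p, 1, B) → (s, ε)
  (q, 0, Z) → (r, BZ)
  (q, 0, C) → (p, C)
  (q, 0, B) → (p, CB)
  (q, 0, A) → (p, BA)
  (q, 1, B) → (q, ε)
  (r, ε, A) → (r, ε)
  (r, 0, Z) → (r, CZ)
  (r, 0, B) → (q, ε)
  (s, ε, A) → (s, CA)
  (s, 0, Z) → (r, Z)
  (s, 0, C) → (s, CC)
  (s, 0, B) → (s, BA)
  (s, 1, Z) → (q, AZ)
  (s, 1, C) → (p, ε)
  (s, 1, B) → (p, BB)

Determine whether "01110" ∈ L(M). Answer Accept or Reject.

Accept

(p, 01110, Z) ⊢ (p, 1110, BCZ) ⊢ (s, 110, CZ) ⊢ (p, 10, Z) ⊢ (q, 0, CCZ) ⊢ (p, ε, CCZ)
All input consumed; state p ∈ F.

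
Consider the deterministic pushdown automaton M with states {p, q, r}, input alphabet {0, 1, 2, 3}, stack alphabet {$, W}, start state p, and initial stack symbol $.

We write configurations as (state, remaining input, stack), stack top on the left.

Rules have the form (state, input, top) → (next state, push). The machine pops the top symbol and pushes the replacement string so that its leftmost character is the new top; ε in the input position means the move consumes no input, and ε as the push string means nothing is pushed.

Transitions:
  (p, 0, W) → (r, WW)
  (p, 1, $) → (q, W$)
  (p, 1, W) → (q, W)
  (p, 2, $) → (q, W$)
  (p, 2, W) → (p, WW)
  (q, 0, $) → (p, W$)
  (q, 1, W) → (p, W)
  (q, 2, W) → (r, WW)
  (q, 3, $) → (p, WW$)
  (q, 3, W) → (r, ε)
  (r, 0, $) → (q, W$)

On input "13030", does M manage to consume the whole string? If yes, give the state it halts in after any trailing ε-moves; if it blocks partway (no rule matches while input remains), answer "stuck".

q

(p, 13030, $)
  read 1, top $: go to q, push W$ → (q, 3030, W$)
  read 3, top W: go to r, push ε → (r, 030, $)
  read 0, top $: go to q, push W$ → (q, 30, W$)
  read 3, top W: go to r, push ε → (r, 0, $)
  read 0, top $: go to q, push W$ → (q, ε, W$)
All input consumed; M is in state q.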